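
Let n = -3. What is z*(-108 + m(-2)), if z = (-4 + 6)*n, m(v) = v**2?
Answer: 624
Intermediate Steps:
z = -6 (z = (-4 + 6)*(-3) = 2*(-3) = -6)
z*(-108 + m(-2)) = -6*(-108 + (-2)**2) = -6*(-108 + 4) = -6*(-104) = 624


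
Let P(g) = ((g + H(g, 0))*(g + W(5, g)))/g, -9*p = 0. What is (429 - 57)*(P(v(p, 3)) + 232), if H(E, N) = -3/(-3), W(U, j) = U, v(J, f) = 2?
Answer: 90210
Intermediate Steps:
p = 0 (p = -1/9*0 = 0)
H(E, N) = 1 (H(E, N) = -3*(-1/3) = 1)
P(g) = (1 + g)*(5 + g)/g (P(g) = ((g + 1)*(g + 5))/g = ((1 + g)*(5 + g))/g = (1 + g)*(5 + g)/g)
(429 - 57)*(P(v(p, 3)) + 232) = (429 - 57)*((6 + 2 + 5/2) + 232) = 372*((6 + 2 + 5*(1/2)) + 232) = 372*((6 + 2 + 5/2) + 232) = 372*(21/2 + 232) = 372*(485/2) = 90210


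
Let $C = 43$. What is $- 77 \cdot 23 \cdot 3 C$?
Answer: $-228459$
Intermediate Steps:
$- 77 \cdot 23 \cdot 3 C = - 77 \cdot 23 \cdot 3 \cdot 43 = \left(-77\right) 69 \cdot 43 = \left(-5313\right) 43 = -228459$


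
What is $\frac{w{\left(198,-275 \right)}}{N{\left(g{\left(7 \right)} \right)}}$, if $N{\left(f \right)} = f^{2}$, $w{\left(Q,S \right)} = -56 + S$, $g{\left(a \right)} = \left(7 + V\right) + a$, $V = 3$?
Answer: $- \frac{331}{289} \approx -1.1453$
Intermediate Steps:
$g{\left(a \right)} = 10 + a$ ($g{\left(a \right)} = \left(7 + 3\right) + a = 10 + a$)
$\frac{w{\left(198,-275 \right)}}{N{\left(g{\left(7 \right)} \right)}} = \frac{-56 - 275}{\left(10 + 7\right)^{2}} = - \frac{331}{17^{2}} = - \frac{331}{289}$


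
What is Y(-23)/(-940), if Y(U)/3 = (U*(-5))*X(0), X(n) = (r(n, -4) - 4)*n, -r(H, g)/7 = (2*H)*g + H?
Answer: 0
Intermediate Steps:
r(H, g) = -7*H - 14*H*g (r(H, g) = -7*((2*H)*g + H) = -7*(2*H*g + H) = -7*(H + 2*H*g) = -7*H - 14*H*g)
X(n) = n*(-4 + 49*n) (X(n) = (-7*n*(1 + 2*(-4)) - 4)*n = (-7*n*(1 - 8) - 4)*n = (-7*n*(-7) - 4)*n = (49*n - 4)*n = (-4 + 49*n)*n = n*(-4 + 49*n))
Y(U) = 0 (Y(U) = 3*((U*(-5))*(0*(-4 + 49*0))) = 3*((-5*U)*(0*(-4 + 0))) = 3*((-5*U)*(0*(-4))) = 3*(-5*U*0) = 3*0 = 0)
Y(-23)/(-940) = 0/(-940) = 0*(-1/940) = 0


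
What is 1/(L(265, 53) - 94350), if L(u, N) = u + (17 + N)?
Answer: -1/94015 ≈ -1.0637e-5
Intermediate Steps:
L(u, N) = 17 + N + u
1/(L(265, 53) - 94350) = 1/((17 + 53 + 265) - 94350) = 1/(335 - 94350) = 1/(-94015) = -1/94015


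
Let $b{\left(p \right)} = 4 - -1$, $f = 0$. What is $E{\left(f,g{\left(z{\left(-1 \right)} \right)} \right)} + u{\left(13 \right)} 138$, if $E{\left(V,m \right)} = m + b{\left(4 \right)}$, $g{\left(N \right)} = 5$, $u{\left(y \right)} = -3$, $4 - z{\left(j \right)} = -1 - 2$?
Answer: $-404$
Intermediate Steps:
$z{\left(j \right)} = 7$ ($z{\left(j \right)} = 4 - \left(-1 - 2\right) = 4 - -3 = 4 + 3 = 7$)
$b{\left(p \right)} = 5$ ($b{\left(p \right)} = 4 + 1 = 5$)
$E{\left(V,m \right)} = 5 + m$ ($E{\left(V,m \right)} = m + 5 = 5 + m$)
$E{\left(f,g{\left(z{\left(-1 \right)} \right)} \right)} + u{\left(13 \right)} 138 = \left(5 + 5\right) - 414 = 10 - 414 = -404$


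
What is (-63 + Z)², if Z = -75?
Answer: 19044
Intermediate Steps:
(-63 + Z)² = (-63 - 75)² = (-138)² = 19044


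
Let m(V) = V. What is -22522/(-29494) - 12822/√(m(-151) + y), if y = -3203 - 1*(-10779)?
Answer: 11261/14747 - 4274*√33/165 ≈ -148.04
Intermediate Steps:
y = 7576 (y = -3203 + 10779 = 7576)
-22522/(-29494) - 12822/√(m(-151) + y) = -22522/(-29494) - 12822/√(-151 + 7576) = -22522*(-1/29494) - 12822*√33/495 = 11261/14747 - 12822*√33/495 = 11261/14747 - 4274*√33/165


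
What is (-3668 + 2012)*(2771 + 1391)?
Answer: -6892272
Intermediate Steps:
(-3668 + 2012)*(2771 + 1391) = -1656*4162 = -6892272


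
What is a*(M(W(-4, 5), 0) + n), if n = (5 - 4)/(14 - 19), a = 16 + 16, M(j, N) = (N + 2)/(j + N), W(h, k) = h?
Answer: -112/5 ≈ -22.400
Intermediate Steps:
M(j, N) = (2 + N)/(N + j)
a = 32
n = -⅕ (n = 1/(-5) = 1*(-⅕) = -⅕ ≈ -0.20000)
a*(M(W(-4, 5), 0) + n) = 32*((2 + 0)/(0 - 4) - ⅕) = 32*(2/(-4) - ⅕) = 32*(-¼*2 - ⅕) = 32*(-½ - ⅕) = 32*(-7/10) = -112/5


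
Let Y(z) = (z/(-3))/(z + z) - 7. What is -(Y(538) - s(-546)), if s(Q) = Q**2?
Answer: 1788739/6 ≈ 2.9812e+5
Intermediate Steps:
Y(z) = -43/6 (Y(z) = (z*(-1/3))/((2*z)) - 7 = (1/(2*z))*(-z/3) - 7 = -1/6 - 7 = -43/6)
-(Y(538) - s(-546)) = -(-43/6 - 1*(-546)**2) = -(-43/6 - 1*298116) = -(-43/6 - 298116) = -1*(-1788739/6) = 1788739/6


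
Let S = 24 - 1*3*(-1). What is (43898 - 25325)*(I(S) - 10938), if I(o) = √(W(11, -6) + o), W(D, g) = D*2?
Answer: -203021463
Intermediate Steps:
W(D, g) = 2*D
S = 27 (S = 24 - 3*(-1) = 24 - 1*(-3) = 24 + 3 = 27)
I(o) = √(22 + o) (I(o) = √(2*11 + o) = √(22 + o))
(43898 - 25325)*(I(S) - 10938) = (43898 - 25325)*(√(22 + 27) - 10938) = 18573*(√49 - 10938) = 18573*(7 - 10938) = 18573*(-10931) = -203021463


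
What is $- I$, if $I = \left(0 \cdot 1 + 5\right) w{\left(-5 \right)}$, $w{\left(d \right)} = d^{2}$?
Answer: $-125$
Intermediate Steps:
$I = 125$ ($I = \left(0 \cdot 1 + 5\right) \left(-5\right)^{2} = \left(0 + 5\right) 25 = 5 \cdot 25 = 125$)
$- I = \left(-1\right) 125 = -125$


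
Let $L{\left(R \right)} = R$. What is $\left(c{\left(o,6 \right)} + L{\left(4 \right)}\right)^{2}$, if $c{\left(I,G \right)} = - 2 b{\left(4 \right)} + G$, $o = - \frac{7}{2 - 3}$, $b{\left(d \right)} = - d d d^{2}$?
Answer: $272484$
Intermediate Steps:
$b{\left(d \right)} = - d^{4}$ ($b{\left(d \right)} = - d^{2} d^{2} = - d^{4}$)
$o = 7$ ($o = - \frac{7}{-1} = \left(-7\right) \left(-1\right) = 7$)
$c{\left(I,G \right)} = 512 + G$ ($c{\left(I,G \right)} = - 2 \left(- 4^{4}\right) + G = - 2 \left(\left(-1\right) 256\right) + G = \left(-2\right) \left(-256\right) + G = 512 + G$)
$\left(c{\left(o,6 \right)} + L{\left(4 \right)}\right)^{2} = \left(\left(512 + 6\right) + 4\right)^{2} = \left(518 + 4\right)^{2} = 522^{2} = 272484$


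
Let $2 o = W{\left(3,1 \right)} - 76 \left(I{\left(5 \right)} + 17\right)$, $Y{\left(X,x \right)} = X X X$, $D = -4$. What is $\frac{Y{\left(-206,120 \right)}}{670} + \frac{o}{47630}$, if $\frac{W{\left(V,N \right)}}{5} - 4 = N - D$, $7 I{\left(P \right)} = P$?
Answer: $- \frac{116584476963}{8935388} \approx -13048.0$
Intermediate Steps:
$I{\left(P \right)} = \frac{P}{7}$
$W{\left(V,N \right)} = 40 + 5 N$ ($W{\left(V,N \right)} = 20 + 5 \left(N - -4\right) = 20 + 5 \left(N + 4\right) = 20 + 5 \left(4 + N\right) = 20 + \left(20 + 5 N\right) = 40 + 5 N$)
$Y{\left(X,x \right)} = X^{3}$ ($Y{\left(X,x \right)} = X^{2} X = X^{3}$)
$o = - \frac{9109}{14}$ ($o = \frac{\left(40 + 5 \cdot 1\right) - 76 \left(\frac{1}{7} \cdot 5 + 17\right)}{2} = \frac{\left(40 + 5\right) - 76 \left(\frac{5}{7} + 17\right)}{2} = \frac{45 - \frac{9424}{7}}{2} = \frac{1}{2} \left(- \frac{9109}{7}\right) = - \frac{9109}{14} \approx -650.64$)
$\frac{Y{\left(-206,120 \right)}}{670} + \frac{o}{47630} = \frac{\left(-206\right)^{3}}{670} - \frac{9109}{14 \cdot 47630} = \left(-8741816\right) \frac{1}{670} - \frac{9109}{666820} = - \frac{4370908}{335} - \frac{9109}{666820} = - \frac{116584476963}{8935388}$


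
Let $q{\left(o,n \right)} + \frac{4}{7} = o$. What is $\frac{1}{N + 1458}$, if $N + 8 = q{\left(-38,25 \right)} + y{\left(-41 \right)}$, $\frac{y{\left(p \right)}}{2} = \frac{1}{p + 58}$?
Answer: $\frac{119}{167974} \approx 0.00070844$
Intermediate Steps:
$q{\left(o,n \right)} = - \frac{4}{7} + o$
$y{\left(p \right)} = \frac{2}{58 + p}$ ($y{\left(p \right)} = \frac{2}{p + 58} = \frac{2}{58 + p}$)
$N = - \frac{5528}{119}$ ($N = -8 + \left(\left(- \frac{4}{7} - 38\right) + \frac{2}{58 - 41}\right) = -8 - \left(\frac{270}{7} - \frac{2}{17}\right) = -8 + \left(- \frac{270}{7} + 2 \cdot \frac{1}{17}\right) = -8 + \left(- \frac{270}{7} + \frac{2}{17}\right) = -8 - \frac{4576}{119} = - \frac{5528}{119} \approx -46.454$)
$\frac{1}{N + 1458} = \frac{1}{- \frac{5528}{119} + 1458} = \frac{1}{\frac{167974}{119}} = \frac{119}{167974}$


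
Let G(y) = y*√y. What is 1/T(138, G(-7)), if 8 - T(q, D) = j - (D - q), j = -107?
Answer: I/(-23*I + 7*√7) ≈ -0.026376 + 0.021239*I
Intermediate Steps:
G(y) = y^(3/2)
T(q, D) = 115 + D - q (T(q, D) = 8 - (-107 - (D - q)) = 8 - (-107 + (q - D)) = 8 - (-107 + q - D) = 8 + (107 + D - q) = 115 + D - q)
1/T(138, G(-7)) = 1/(115 + (-7)^(3/2) - 1*138) = 1/(115 - 7*I*√7 - 138) = 1/(-23 - 7*I*√7)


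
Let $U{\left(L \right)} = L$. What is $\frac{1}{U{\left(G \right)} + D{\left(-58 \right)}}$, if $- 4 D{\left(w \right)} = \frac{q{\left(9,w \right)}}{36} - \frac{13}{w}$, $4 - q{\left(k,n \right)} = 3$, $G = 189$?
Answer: $\frac{4176}{789001} \approx 0.0052928$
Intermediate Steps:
$q{\left(k,n \right)} = 1$ ($q{\left(k,n \right)} = 4 - 3 = 1$)
$D{\left(w \right)} = - \frac{1}{144} + \frac{13}{4 w}$ ($D{\left(w \right)} = - \frac{1 \cdot \frac{1}{36} - \frac{13}{w}}{4} = - \frac{\frac{1}{36} - \frac{13}{w}}{4} = - \frac{1}{144} + \frac{13}{4 w}$)
$\frac{1}{U{\left(G \right)} + D{\left(-58 \right)}} = \frac{1}{189 + \frac{468 - -58}{144 \left(-58\right)}} = \frac{1}{189 + \frac{1}{144} \left(- \frac{1}{58}\right) \left(468 + 58\right)} = \frac{1}{189 + \frac{1}{144} \left(- \frac{1}{58}\right) 526} = \frac{1}{189 - \frac{263}{4176}} = \frac{1}{\frac{789001}{4176}} = \frac{4176}{789001}$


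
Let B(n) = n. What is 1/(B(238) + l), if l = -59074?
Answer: -1/58836 ≈ -1.6996e-5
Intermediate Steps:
1/(B(238) + l) = 1/(238 - 59074) = 1/(-58836) = -1/58836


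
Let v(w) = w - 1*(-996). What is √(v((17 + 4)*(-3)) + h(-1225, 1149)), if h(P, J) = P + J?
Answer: √857 ≈ 29.275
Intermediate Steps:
v(w) = 996 + w (v(w) = w + 996 = 996 + w)
h(P, J) = J + P
√(v((17 + 4)*(-3)) + h(-1225, 1149)) = √((996 + (17 + 4)*(-3)) + (1149 - 1225)) = √((996 + 21*(-3)) - 76) = √((996 - 63) - 76) = √(933 - 76) = √857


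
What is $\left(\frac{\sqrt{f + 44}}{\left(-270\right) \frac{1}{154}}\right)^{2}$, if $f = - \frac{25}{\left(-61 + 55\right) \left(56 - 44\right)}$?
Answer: $\frac{18931297}{1312200} \approx 14.427$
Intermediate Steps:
$f = \frac{25}{72}$ ($f = - \frac{25}{\left(-6\right) 12} = - \frac{25}{-72} = \left(-25\right) \left(- \frac{1}{72}\right) = \frac{25}{72} \approx 0.34722$)
$\left(\frac{\sqrt{f + 44}}{\left(-270\right) \frac{1}{154}}\right)^{2} = \left(\frac{\sqrt{\frac{25}{72} + 44}}{\left(-270\right) \frac{1}{154}}\right)^{2} = \left(\frac{\sqrt{\frac{3193}{72}}}{\left(-270\right) \frac{1}{154}}\right)^{2} = \left(\frac{\frac{1}{12} \sqrt{6386}}{- \frac{135}{77}}\right)^{2} = \left(\frac{\sqrt{6386}}{12} \left(- \frac{77}{135}\right)\right)^{2} = \left(- \frac{77 \sqrt{6386}}{1620}\right)^{2} = \frac{18931297}{1312200}$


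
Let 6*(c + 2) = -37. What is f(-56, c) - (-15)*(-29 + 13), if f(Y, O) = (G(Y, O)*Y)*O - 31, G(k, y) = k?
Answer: -77645/3 ≈ -25882.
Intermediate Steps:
c = -49/6 (c = -2 + (⅙)*(-37) = -2 - 37/6 = -49/6 ≈ -8.1667)
f(Y, O) = -31 + O*Y² (f(Y, O) = (Y*Y)*O - 31 = Y²*O - 31 = O*Y² - 31 = -31 + O*Y²)
f(-56, c) - (-15)*(-29 + 13) = (-31 - 49/6*(-56)²) - (-15)*(-29 + 13) = (-31 - 49/6*3136) - (-15)*(-16) = (-31 - 76832/3) - 1*240 = -76925/3 - 240 = -77645/3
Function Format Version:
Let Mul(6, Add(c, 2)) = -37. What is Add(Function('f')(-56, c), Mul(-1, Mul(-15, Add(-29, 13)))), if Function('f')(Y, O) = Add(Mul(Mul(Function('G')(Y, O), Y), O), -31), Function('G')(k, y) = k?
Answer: Rational(-77645, 3) ≈ -25882.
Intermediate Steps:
c = Rational(-49, 6) (c = Add(-2, Mul(Rational(1, 6), -37)) = Add(-2, Rational(-37, 6)) = Rational(-49, 6) ≈ -8.1667)
Function('f')(Y, O) = Add(-31, Mul(O, Pow(Y, 2))) (Function('f')(Y, O) = Add(Mul(Mul(Y, Y), O), -31) = Add(Mul(Pow(Y, 2), O), -31) = Add(Mul(O, Pow(Y, 2)), -31) = Add(-31, Mul(O, Pow(Y, 2))))
Add(Function('f')(-56, c), Mul(-1, Mul(-15, Add(-29, 13)))) = Add(Add(-31, Mul(Rational(-49, 6), Pow(-56, 2))), Mul(-1, Mul(-15, Add(-29, 13)))) = Add(Add(-31, Mul(Rational(-49, 6), 3136)), Mul(-1, Mul(-15, -16))) = Add(Add(-31, Rational(-76832, 3)), Mul(-1, 240)) = Add(Rational(-76925, 3), -240) = Rational(-77645, 3)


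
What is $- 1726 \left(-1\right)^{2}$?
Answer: $-1726$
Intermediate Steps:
$- 1726 \left(-1\right)^{2} = \left(-1726\right) 1 = -1726$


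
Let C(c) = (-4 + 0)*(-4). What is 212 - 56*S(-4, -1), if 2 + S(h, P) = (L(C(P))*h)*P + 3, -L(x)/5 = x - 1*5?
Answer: 12476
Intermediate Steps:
C(c) = 16 (C(c) = -4*(-4) = 16)
L(x) = 25 - 5*x (L(x) = -5*(x - 1*5) = -5*(x - 5) = -5*(-5 + x) = 25 - 5*x)
S(h, P) = 1 - 55*P*h (S(h, P) = -2 + (((25 - 5*16)*h)*P + 3) = -2 + (((25 - 80)*h)*P + 3) = -2 + ((-55*h)*P + 3) = -2 + (-55*P*h + 3) = -2 + (3 - 55*P*h) = 1 - 55*P*h)
212 - 56*S(-4, -1) = 212 - 56*(1 - 55*(-1)*(-4)) = 212 - 56*(1 - 220) = 212 - 56*(-219) = 212 + 12264 = 12476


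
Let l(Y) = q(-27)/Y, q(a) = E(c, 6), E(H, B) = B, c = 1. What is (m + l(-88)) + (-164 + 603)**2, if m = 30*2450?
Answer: 11713721/44 ≈ 2.6622e+5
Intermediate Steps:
q(a) = 6
l(Y) = 6/Y
m = 73500
(m + l(-88)) + (-164 + 603)**2 = (73500 + 6/(-88)) + (-164 + 603)**2 = (73500 + 6*(-1/88)) + 439**2 = (73500 - 3/44) + 192721 = 3233997/44 + 192721 = 11713721/44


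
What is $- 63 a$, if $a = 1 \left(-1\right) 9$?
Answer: $567$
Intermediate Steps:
$a = -9$ ($a = \left(-1\right) 9 = -9$)
$- 63 a = \left(-63\right) \left(-9\right) = 567$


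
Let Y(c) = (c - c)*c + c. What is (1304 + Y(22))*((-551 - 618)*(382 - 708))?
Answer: 505330644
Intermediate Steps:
Y(c) = c (Y(c) = 0*c + c = 0 + c = c)
(1304 + Y(22))*((-551 - 618)*(382 - 708)) = (1304 + 22)*((-551 - 618)*(382 - 708)) = 1326*(-1169*(-326)) = 1326*381094 = 505330644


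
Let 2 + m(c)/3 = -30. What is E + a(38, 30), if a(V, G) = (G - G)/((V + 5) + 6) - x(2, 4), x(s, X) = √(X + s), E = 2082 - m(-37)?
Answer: 2178 - √6 ≈ 2175.6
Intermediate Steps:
m(c) = -96 (m(c) = -6 + 3*(-30) = -6 - 90 = -96)
E = 2178 (E = 2082 - 1*(-96) = 2082 + 96 = 2178)
a(V, G) = -√6 (a(V, G) = (G - G)/((V + 5) + 6) - √(4 + 2) = 0/((5 + V) + 6) - √6 = 0/(11 + V) - √6 = 0 - √6 = -√6)
E + a(38, 30) = 2178 - √6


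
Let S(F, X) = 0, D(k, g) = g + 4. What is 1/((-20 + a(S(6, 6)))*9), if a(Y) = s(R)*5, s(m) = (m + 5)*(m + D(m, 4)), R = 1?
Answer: 1/2250 ≈ 0.00044444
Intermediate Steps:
D(k, g) = 4 + g
s(m) = (5 + m)*(8 + m) (s(m) = (m + 5)*(m + (4 + 4)) = (5 + m)*(m + 8) = (5 + m)*(8 + m))
a(Y) = 270 (a(Y) = (40 + 1² + 13*1)*5 = (40 + 1 + 13)*5 = 54*5 = 270)
1/((-20 + a(S(6, 6)))*9) = 1/((-20 + 270)*9) = 1/(250*9) = 1/2250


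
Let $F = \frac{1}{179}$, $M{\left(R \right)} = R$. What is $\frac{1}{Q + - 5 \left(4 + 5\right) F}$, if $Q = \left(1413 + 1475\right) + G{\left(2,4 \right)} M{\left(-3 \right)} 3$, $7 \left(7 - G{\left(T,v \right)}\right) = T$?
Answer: $\frac{1253}{3542632} \approx 0.00035369$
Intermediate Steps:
$G{\left(T,v \right)} = 7 - \frac{T}{7}$
$F = \frac{1}{179} \approx 0.0055866$
$Q = \frac{19793}{7}$ ($Q = \left(1413 + 1475\right) + \left(7 - \frac{2}{7}\right) \left(-3\right) 3 = 2888 + \left(7 - \frac{2}{7}\right) \left(-3\right) 3 = 2888 + \frac{47}{7} \left(-3\right) 3 = 2888 - \frac{423}{7} = \frac{19793}{7} \approx 2827.6$)
$\frac{1}{Q + - 5 \left(4 + 5\right) F} = \frac{1}{\frac{19793}{7} + - 5 \left(4 + 5\right) \frac{1}{179}} = \frac{1}{\frac{19793}{7} + \left(-5\right) 9 \cdot \frac{1}{179}} = \frac{1}{\frac{19793}{7} - \frac{45}{179}} = \frac{1}{\frac{3542632}{1253}} = \frac{1253}{3542632}$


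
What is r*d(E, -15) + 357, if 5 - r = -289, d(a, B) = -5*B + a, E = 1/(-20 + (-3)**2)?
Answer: 246183/11 ≈ 22380.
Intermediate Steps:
E = -1/11 (E = 1/(-20 + 9) = 1/(-11) = -1/11 ≈ -0.090909)
d(a, B) = a - 5*B
r = 294 (r = 5 - 1*(-289) = 5 + 289 = 294)
r*d(E, -15) + 357 = 294*(-1/11 - 5*(-15)) + 357 = 294*(-1/11 + 75) + 357 = 294*(824/11) + 357 = 242256/11 + 357 = 246183/11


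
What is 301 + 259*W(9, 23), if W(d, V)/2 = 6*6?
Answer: 18949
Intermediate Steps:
W(d, V) = 72 (W(d, V) = 2*(6*6) = 2*36 = 72)
301 + 259*W(9, 23) = 301 + 259*72 = 301 + 18648 = 18949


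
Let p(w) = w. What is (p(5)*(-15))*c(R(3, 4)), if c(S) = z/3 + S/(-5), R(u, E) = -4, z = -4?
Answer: 40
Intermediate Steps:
c(S) = -4/3 - S/5 (c(S) = -4/3 + S/(-5) = -4*1/3 + S*(-1/5) = -4/3 - S/5)
(p(5)*(-15))*c(R(3, 4)) = (5*(-15))*(-4/3 - 1/5*(-4)) = -75*(-4/3 + 4/5) = -75*(-8/15) = 40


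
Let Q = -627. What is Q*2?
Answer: -1254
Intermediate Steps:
Q*2 = -627*2 = -1254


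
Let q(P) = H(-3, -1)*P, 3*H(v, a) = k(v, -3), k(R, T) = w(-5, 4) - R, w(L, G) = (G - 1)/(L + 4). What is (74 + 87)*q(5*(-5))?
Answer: 0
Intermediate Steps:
w(L, G) = (-1 + G)/(4 + L)
k(R, T) = -3 - R (k(R, T) = (-1 + 4)/(4 - 5) - R = 3/(-1) - R = -1*3 - R = -3 - R)
H(v, a) = -1 - v/3 (H(v, a) = (-3 - v)/3 = -1 - v/3)
q(P) = 0 (q(P) = (-1 - ⅓*(-3))*P = (-1 + 1)*P = 0*P = 0)
(74 + 87)*q(5*(-5)) = (74 + 87)*0 = 161*0 = 0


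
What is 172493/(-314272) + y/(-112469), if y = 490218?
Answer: -24780272359/5049408224 ≈ -4.9076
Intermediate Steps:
172493/(-314272) + y/(-112469) = 172493/(-314272) + 490218/(-112469) = 172493*(-1/314272) + 490218*(-1/112469) = -172493/314272 - 490218/112469 = -24780272359/5049408224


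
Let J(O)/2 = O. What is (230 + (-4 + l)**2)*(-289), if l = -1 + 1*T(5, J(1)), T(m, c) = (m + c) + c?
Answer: -71094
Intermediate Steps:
J(O) = 2*O
T(m, c) = m + 2*c (T(m, c) = (c + m) + c = m + 2*c)
l = 8 (l = -1 + 1*(5 + 2*(2*1)) = -1 + 1*(5 + 2*2) = -1 + 1*(5 + 4) = -1 + 1*9 = -1 + 9 = 8)
(230 + (-4 + l)**2)*(-289) = (230 + (-4 + 8)**2)*(-289) = (230 + 4**2)*(-289) = (230 + 16)*(-289) = 246*(-289) = -71094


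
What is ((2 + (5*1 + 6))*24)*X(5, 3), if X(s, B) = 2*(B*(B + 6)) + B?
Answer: 17784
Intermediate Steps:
X(s, B) = B + 2*B*(6 + B) (X(s, B) = 2*(B*(6 + B)) + B = 2*B*(6 + B) + B = B + 2*B*(6 + B))
((2 + (5*1 + 6))*24)*X(5, 3) = ((2 + (5*1 + 6))*24)*(3*(13 + 2*3)) = ((2 + (5 + 6))*24)*(3*(13 + 6)) = ((2 + 11)*24)*(3*19) = (13*24)*57 = 312*57 = 17784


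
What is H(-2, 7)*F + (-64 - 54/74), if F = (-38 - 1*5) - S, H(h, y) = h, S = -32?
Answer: -1581/37 ≈ -42.730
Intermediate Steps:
F = -11 (F = (-38 - 1*5) - 1*(-32) = (-38 - 5) + 32 = -43 + 32 = -11)
H(-2, 7)*F + (-64 - 54/74) = -2*(-11) + (-64 - 54/74) = 22 + (-64 - 54/74) = 22 + (-64 - 1*27/37) = 22 + (-64 - 27/37) = 22 - 2395/37 = -1581/37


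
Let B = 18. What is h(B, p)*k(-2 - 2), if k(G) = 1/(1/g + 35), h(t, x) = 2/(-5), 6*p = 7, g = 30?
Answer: -12/1051 ≈ -0.011418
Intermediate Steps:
p = 7/6 (p = (⅙)*7 = 7/6 ≈ 1.1667)
h(t, x) = -⅖ (h(t, x) = 2*(-⅕) = -⅖)
k(G) = 30/1051 (k(G) = 1/(1/30 + 35) = 1/(1051/30) = 30/1051)
h(B, p)*k(-2 - 2) = -⅖*30/1051 = -12/1051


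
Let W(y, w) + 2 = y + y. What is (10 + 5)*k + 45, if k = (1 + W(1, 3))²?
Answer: 60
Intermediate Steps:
W(y, w) = -2 + 2*y (W(y, w) = -2 + (y + y) = -2 + 2*y)
k = 1 (k = (1 + (-2 + 2*1))² = (1 + (-2 + 2))² = (1 + 0)² = 1² = 1)
(10 + 5)*k + 45 = (10 + 5)*1 + 45 = 15*1 + 45 = 15 + 45 = 60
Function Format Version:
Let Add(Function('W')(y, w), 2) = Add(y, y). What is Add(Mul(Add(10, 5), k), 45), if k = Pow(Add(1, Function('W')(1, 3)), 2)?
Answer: 60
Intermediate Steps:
Function('W')(y, w) = Add(-2, Mul(2, y)) (Function('W')(y, w) = Add(-2, Add(y, y)) = Add(-2, Mul(2, y)))
k = 1 (k = Pow(Add(1, Add(-2, Mul(2, 1))), 2) = Pow(Add(1, Add(-2, 2)), 2) = Pow(Add(1, 0), 2) = Pow(1, 2) = 1)
Add(Mul(Add(10, 5), k), 45) = Add(Mul(Add(10, 5), 1), 45) = Add(Mul(15, 1), 45) = Add(15, 45) = 60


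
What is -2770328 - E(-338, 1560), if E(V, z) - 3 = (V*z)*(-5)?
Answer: -5406731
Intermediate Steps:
E(V, z) = 3 - 5*V*z (E(V, z) = 3 + (V*z)*(-5) = 3 - 5*V*z)
-2770328 - E(-338, 1560) = -2770328 - (3 - 5*(-338)*1560) = -2770328 - (3 + 2636400) = -2770328 - 1*2636403 = -2770328 - 2636403 = -5406731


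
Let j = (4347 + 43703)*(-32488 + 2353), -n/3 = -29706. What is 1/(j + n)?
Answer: -1/1447897632 ≈ -6.9066e-10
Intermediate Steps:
n = 89118 (n = -3*(-29706) = 89118)
j = -1447986750 (j = 48050*(-30135) = -1447986750)
1/(j + n) = 1/(-1447986750 + 89118) = 1/(-1447897632) = -1/1447897632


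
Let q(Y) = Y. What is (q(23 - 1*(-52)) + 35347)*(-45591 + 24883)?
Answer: -733518776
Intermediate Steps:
(q(23 - 1*(-52)) + 35347)*(-45591 + 24883) = ((23 - 1*(-52)) + 35347)*(-45591 + 24883) = ((23 + 52) + 35347)*(-20708) = (75 + 35347)*(-20708) = 35422*(-20708) = -733518776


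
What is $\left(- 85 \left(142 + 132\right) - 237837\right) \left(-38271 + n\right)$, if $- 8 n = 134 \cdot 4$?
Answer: $10011086926$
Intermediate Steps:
$n = -67$ ($n = - \frac{134 \cdot 4}{8} = \left(- \frac{1}{8}\right) 536 = -67$)
$\left(- 85 \left(142 + 132\right) - 237837\right) \left(-38271 + n\right) = \left(- 85 \left(142 + 132\right) - 237837\right) \left(-38271 - 67\right) = \left(\left(-85\right) 274 - 237837\right) \left(-38338\right) = \left(-23290 - 237837\right) \left(-38338\right) = \left(-261127\right) \left(-38338\right) = 10011086926$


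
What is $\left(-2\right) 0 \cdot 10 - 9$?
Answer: $-9$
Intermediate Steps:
$\left(-2\right) 0 \cdot 10 - 9 = 0 \cdot 10 - 9 = 0 - 9 = -9$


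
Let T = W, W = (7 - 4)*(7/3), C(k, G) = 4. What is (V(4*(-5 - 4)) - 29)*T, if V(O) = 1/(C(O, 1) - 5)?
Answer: -210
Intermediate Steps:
W = 7 (W = 3*(7*(⅓)) = 3*(7/3) = 7)
T = 7
V(O) = -1 (V(O) = 1/(4 - 5) = 1/(-1) = -1)
(V(4*(-5 - 4)) - 29)*T = (-1 - 29)*7 = -30*7 = -210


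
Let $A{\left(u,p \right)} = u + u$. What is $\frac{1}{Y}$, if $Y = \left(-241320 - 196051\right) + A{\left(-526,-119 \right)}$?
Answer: $- \frac{1}{438423} \approx -2.2809 \cdot 10^{-6}$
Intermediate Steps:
$A{\left(u,p \right)} = 2 u$
$Y = -438423$ ($Y = \left(-241320 - 196051\right) + 2 \left(-526\right) = -437371 - 1052 = -438423$)
$\frac{1}{Y} = \frac{1}{-438423} = - \frac{1}{438423}$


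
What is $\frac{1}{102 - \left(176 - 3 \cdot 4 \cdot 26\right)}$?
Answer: $\frac{1}{238} \approx 0.0042017$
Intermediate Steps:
$\frac{1}{102 - \left(176 - 3 \cdot 4 \cdot 26\right)} = \frac{1}{102 + \left(3 \cdot 104 - 176\right)} = \frac{1}{102 + \left(312 - 176\right)} = \frac{1}{102 + 136} = \frac{1}{238}$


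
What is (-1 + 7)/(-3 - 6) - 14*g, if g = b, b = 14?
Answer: -590/3 ≈ -196.67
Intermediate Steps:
g = 14
(-1 + 7)/(-3 - 6) - 14*g = (-1 + 7)/(-3 - 6) - 14*14 = 6/(-9) - 196 = 6*(-⅑) - 196 = -⅔ - 196 = -590/3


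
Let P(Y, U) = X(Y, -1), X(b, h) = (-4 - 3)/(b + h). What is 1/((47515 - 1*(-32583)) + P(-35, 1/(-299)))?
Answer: 36/2883535 ≈ 1.2485e-5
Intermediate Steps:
X(b, h) = -7/(b + h)
P(Y, U) = -7/(-1 + Y) (P(Y, U) = -7/(Y - 1) = -7/(-1 + Y))
1/((47515 - 1*(-32583)) + P(-35, 1/(-299))) = 1/((47515 - 1*(-32583)) - 7/(-1 - 35)) = 1/((47515 + 32583) - 7/(-36)) = 1/(80098 - 7*(-1/36)) = 1/(80098 + 7/36) = 1/(2883535/36) = 36/2883535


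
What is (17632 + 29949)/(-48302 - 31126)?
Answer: -47581/79428 ≈ -0.59905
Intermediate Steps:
(17632 + 29949)/(-48302 - 31126) = 47581/(-79428) = 47581*(-1/79428) = -47581/79428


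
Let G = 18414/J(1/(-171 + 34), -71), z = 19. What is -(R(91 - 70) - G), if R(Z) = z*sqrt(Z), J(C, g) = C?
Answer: -2522718 - 19*sqrt(21) ≈ -2.5228e+6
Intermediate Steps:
R(Z) = 19*sqrt(Z)
G = -2522718 (G = 18414/(1/(-171 + 34)) = 18414/(1/(-137)) = 18414/(-1/137) = 18414*(-137) = -2522718)
-(R(91 - 70) - G) = -(19*sqrt(91 - 70) - 1*(-2522718)) = -(19*sqrt(21) + 2522718) = -(2522718 + 19*sqrt(21)) = -2522718 - 19*sqrt(21)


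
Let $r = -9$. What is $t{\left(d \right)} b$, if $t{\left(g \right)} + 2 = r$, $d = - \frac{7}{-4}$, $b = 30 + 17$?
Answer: $-517$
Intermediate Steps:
$b = 47$
$d = \frac{7}{4}$ ($d = \left(-7\right) \left(- \frac{1}{4}\right) = \frac{7}{4} \approx 1.75$)
$t{\left(g \right)} = -11$ ($t{\left(g \right)} = -2 - 9 = -11$)
$t{\left(d \right)} b = \left(-11\right) 47 = -517$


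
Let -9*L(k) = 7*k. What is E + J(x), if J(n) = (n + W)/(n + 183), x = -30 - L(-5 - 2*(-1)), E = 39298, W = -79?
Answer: 8881181/226 ≈ 39297.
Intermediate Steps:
L(k) = -7*k/9
x = -97/3 (x = -30 - (-7)*(-5 - 2*(-1))/9 = -30 - (-7)*(-5 + 2)/9 = -30 - (-7)*(-3)/9 = -30 - 1*7/3 = -30 - 7/3 = -97/3 ≈ -32.333)
J(n) = (-79 + n)/(183 + n) (J(n) = (n - 79)/(n + 183) = (-79 + n)/(183 + n))
E + J(x) = 39298 + (-79 - 97/3)/(183 - 97/3) = 39298 - 334/3/(452/3) = 39298 + (3/452)*(-334/3) = 39298 - 167/226 = 8881181/226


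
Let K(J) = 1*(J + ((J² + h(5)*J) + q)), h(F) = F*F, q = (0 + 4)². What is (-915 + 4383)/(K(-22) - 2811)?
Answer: -1156/961 ≈ -1.2029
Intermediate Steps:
q = 16 (q = 4² = 16)
h(F) = F²
K(J) = 16 + J² + 26*J (K(J) = 1*(J + ((J² + 5²*J) + 16)) = 1*(J + ((J² + 25*J) + 16)) = 1*(J + (16 + J² + 25*J)) = 1*(16 + J² + 26*J) = 16 + J² + 26*J)
(-915 + 4383)/(K(-22) - 2811) = (-915 + 4383)/((16 + (-22)² + 26*(-22)) - 2811) = 3468/((16 + 484 - 572) - 2811) = 3468/(-72 - 2811) = 3468/(-2883) = 3468*(-1/2883) = -1156/961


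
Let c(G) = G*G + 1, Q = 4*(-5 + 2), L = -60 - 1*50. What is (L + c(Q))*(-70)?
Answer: -2450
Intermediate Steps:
L = -110 (L = -60 - 50 = -110)
Q = -12 (Q = 4*(-3) = -12)
c(G) = 1 + G² (c(G) = G² + 1 = 1 + G²)
(L + c(Q))*(-70) = (-110 + (1 + (-12)²))*(-70) = (-110 + (1 + 144))*(-70) = (-110 + 145)*(-70) = 35*(-70) = -2450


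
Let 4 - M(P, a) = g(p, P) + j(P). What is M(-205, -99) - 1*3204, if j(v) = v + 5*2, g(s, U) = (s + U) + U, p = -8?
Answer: -2587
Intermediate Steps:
g(s, U) = s + 2*U (g(s, U) = (U + s) + U = s + 2*U)
j(v) = 10 + v (j(v) = v + 10 = 10 + v)
M(P, a) = 2 - 3*P (M(P, a) = 4 - ((-8 + 2*P) + (10 + P)) = 4 - (2 + 3*P) = 4 + (-2 - 3*P) = 2 - 3*P)
M(-205, -99) - 1*3204 = (2 - 3*(-205)) - 1*3204 = (2 + 615) - 3204 = 617 - 3204 = -2587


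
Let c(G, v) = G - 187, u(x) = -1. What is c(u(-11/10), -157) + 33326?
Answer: 33138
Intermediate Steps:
c(G, v) = -187 + G
c(u(-11/10), -157) + 33326 = (-187 - 1) + 33326 = -188 + 33326 = 33138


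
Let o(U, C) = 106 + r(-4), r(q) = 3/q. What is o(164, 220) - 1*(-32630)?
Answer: 130941/4 ≈ 32735.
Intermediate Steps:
o(U, C) = 421/4 (o(U, C) = 106 + 3/(-4) = 106 + 3*(-¼) = 106 - ¾ = 421/4)
o(164, 220) - 1*(-32630) = 421/4 - 1*(-32630) = 421/4 + 32630 = 130941/4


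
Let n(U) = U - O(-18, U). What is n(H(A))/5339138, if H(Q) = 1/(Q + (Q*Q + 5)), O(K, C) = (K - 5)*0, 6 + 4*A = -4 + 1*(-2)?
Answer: 1/58730518 ≈ 1.7027e-8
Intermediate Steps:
A = -3 (A = -3/2 + (-4 + 1*(-2))/4 = -3/2 + (-4 - 2)/4 = -3/2 + (¼)*(-6) = -3/2 - 3/2 = -3)
O(K, C) = 0 (O(K, C) = (-5 + K)*0 = 0)
H(Q) = 1/(5 + Q + Q²) (H(Q) = 1/(Q + (Q² + 5)) = 1/(Q + (5 + Q²)) = 1/(5 + Q + Q²))
n(U) = U (n(U) = U - 1*0 = U + 0 = U)
n(H(A))/5339138 = 1/((5 - 3 + (-3)²)*5339138) = (1/5339138)/(5 - 3 + 9) = (1/5339138)/11 = (1/11)*(1/5339138) = 1/58730518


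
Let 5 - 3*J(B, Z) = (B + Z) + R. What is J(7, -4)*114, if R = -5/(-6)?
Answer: 133/3 ≈ 44.333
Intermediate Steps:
R = 5/6 (R = -5*(-1/6) = 5/6 ≈ 0.83333)
J(B, Z) = 25/18 - B/3 - Z/3 (J(B, Z) = 5/3 - ((B + Z) + 5/6)/3 = 5/3 - (5/6 + B + Z)/3 = 5/3 + (-5/18 - B/3 - Z/3) = 25/18 - B/3 - Z/3)
J(7, -4)*114 = (25/18 - 1/3*7 - 1/3*(-4))*114 = (25/18 - 7/3 + 4/3)*114 = (7/18)*114 = 133/3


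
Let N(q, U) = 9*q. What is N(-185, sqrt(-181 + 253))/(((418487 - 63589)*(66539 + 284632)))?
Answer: -185/13847765062 ≈ -1.3360e-8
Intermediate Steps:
N(-185, sqrt(-181 + 253))/(((418487 - 63589)*(66539 + 284632))) = (9*(-185))/(((418487 - 63589)*(66539 + 284632))) = -1665/(354898*351171) = -1665/124629885558 = -1665*1/124629885558 = -185/13847765062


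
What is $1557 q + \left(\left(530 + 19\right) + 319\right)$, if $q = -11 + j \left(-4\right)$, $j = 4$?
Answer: $-41171$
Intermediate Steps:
$q = -27$ ($q = -11 + 4 \left(-4\right) = -11 - 16 = -27$)
$1557 q + \left(\left(530 + 19\right) + 319\right) = 1557 \left(-27\right) + \left(\left(530 + 19\right) + 319\right) = -42039 + \left(549 + 319\right) = -42039 + 868 = -41171$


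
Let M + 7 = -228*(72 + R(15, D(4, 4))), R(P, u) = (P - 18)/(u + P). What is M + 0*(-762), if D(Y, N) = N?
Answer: -16387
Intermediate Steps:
R(P, u) = (-18 + P)/(P + u)
M = -16387 (M = -7 - 228*(72 + (-18 + 15)/(15 + 4)) = -7 - 228*(72 - 3/19) = -7 - 228*1365/19 = -7 - 16380 = -16387)
M + 0*(-762) = -16387 + 0*(-762) = -16387 + 0 = -16387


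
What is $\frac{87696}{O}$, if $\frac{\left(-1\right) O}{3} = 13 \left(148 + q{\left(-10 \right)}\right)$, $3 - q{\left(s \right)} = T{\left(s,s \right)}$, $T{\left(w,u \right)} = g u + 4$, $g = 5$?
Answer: $- \frac{29232}{2561} \approx -11.414$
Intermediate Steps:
$T{\left(w,u \right)} = 4 + 5 u$ ($T{\left(w,u \right)} = 5 u + 4 = 4 + 5 u$)
$q{\left(s \right)} = -1 - 5 s$ ($q{\left(s \right)} = 3 - \left(4 + 5 s\right) = -1 - 5 s$)
$O = -7683$ ($O = - 3 \cdot 13 \left(148 - -49\right) = - 3 \cdot 13 \left(148 + \left(-1 + 50\right)\right) = - 3 \cdot 13 \left(148 + 49\right) = - 3 \cdot 13 \cdot 197 = \left(-3\right) 2561 = -7683$)
$\frac{87696}{O} = \frac{87696}{-7683} = 87696 \left(- \frac{1}{7683}\right) = - \frac{29232}{2561}$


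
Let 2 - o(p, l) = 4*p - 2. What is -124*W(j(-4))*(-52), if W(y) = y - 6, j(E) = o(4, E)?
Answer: -116064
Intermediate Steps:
o(p, l) = 4 - 4*p (o(p, l) = 2 - (4*p - 2) = 2 - (-2 + 4*p) = 2 + (2 - 4*p) = 4 - 4*p)
j(E) = -12 (j(E) = 4 - 4*4 = 4 - 16 = -12)
W(y) = -6 + y
-124*W(j(-4))*(-52) = -124*(-6 - 12)*(-52) = -124*(-18)*(-52) = 2232*(-52) = -116064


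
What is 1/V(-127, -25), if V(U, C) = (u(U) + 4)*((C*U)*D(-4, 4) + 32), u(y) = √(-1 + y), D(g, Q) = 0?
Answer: 1/1152 - I*√2/576 ≈ 0.00086806 - 0.0024552*I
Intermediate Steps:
V(U, C) = 128 + 32*√(-1 + U) (V(U, C) = (√(-1 + U) + 4)*((C*U)*0 + 32) = (4 + √(-1 + U))*(0 + 32) = (4 + √(-1 + U))*32 = 128 + 32*√(-1 + U))
1/V(-127, -25) = 1/(128 + 32*√(-1 - 127)) = 1/(128 + 32*√(-128)) = 1/(128 + 32*(8*I*√2)) = 1/(128 + 256*I*√2)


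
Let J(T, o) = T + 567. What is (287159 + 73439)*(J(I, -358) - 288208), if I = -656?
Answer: -103959321606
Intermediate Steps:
J(T, o) = 567 + T
(287159 + 73439)*(J(I, -358) - 288208) = (287159 + 73439)*((567 - 656) - 288208) = 360598*(-89 - 288208) = 360598*(-288297) = -103959321606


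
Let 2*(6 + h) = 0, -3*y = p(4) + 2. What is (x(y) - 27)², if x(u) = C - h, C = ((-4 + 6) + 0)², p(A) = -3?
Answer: 289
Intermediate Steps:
y = ⅓ (y = -(-3 + 2)/3 = -⅓*(-1) = ⅓ ≈ 0.33333)
h = -6 (h = -6 + (½)*0 = -6 + 0 = -6)
C = 4 (C = (2 + 0)² = 2² = 4)
x(u) = 10 (x(u) = 4 - 1*(-6) = 4 + 6 = 10)
(x(y) - 27)² = (10 - 27)² = (-17)² = 289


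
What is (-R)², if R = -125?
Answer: 15625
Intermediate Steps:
(-R)² = (-1*(-125))² = 125² = 15625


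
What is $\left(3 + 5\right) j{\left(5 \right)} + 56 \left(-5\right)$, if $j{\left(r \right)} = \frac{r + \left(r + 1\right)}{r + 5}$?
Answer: $- \frac{1356}{5} \approx -271.2$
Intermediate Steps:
$j{\left(r \right)} = \frac{1 + 2 r}{5 + r}$ ($j{\left(r \right)} = \frac{r + \left(1 + r\right)}{5 + r} = \frac{1 + 2 r}{5 + r}$)
$\left(3 + 5\right) j{\left(5 \right)} + 56 \left(-5\right) = \left(3 + 5\right) \frac{1 + 2 \cdot 5}{5 + 5} + 56 \left(-5\right) = 8 \frac{1 + 10}{10} - 280 = 8 \cdot \frac{1}{10} \cdot 11 - 280 = 8 \cdot \frac{11}{10} - 280 = \frac{44}{5} - 280 = - \frac{1356}{5}$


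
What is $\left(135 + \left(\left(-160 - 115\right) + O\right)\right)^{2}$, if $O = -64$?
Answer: $41616$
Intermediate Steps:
$\left(135 + \left(\left(-160 - 115\right) + O\right)\right)^{2} = \left(135 - 339\right)^{2} = \left(-204\right)^{2} = 41616$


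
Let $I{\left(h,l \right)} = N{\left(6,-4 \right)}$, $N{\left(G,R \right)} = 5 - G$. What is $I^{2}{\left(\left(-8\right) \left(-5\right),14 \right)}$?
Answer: $1$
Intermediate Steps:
$I{\left(h,l \right)} = -1$ ($I{\left(h,l \right)} = 5 - 6 = -1$)
$I^{2}{\left(\left(-8\right) \left(-5\right),14 \right)} = \left(-1\right)^{2} = 1$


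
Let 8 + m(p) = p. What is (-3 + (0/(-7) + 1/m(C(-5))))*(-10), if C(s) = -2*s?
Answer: 25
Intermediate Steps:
m(p) = -8 + p
(-3 + (0/(-7) + 1/m(C(-5))))*(-10) = (-3 + (0/(-7) + 1/(-8 - 2*(-5))))*(-10) = (-3 + (0*(-⅐) + 1/(-8 + 10)))*(-10) = (-3 + (0 + 1/2))*(-10) = (-3 + (0 + 1*(½)))*(-10) = (-3 + (0 + ½))*(-10) = (-3 + ½)*(-10) = -5/2*(-10) = 25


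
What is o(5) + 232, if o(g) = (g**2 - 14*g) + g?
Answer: 192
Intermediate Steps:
o(g) = g**2 - 13*g
o(5) + 232 = 5*(-13 + 5) + 232 = 5*(-8) + 232 = -40 + 232 = 192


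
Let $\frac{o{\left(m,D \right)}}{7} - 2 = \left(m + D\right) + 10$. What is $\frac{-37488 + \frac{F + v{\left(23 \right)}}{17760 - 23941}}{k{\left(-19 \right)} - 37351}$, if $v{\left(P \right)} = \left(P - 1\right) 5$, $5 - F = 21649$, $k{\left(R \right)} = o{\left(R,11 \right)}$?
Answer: $\frac{77230598}{76897821} \approx 1.0043$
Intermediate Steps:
$o{\left(m,D \right)} = 84 + 7 D + 7 m$ ($o{\left(m,D \right)} = 14 + 7 \left(\left(m + D\right) + 10\right) = 14 + 7 \left(\left(D + m\right) + 10\right) = 14 + 7 \left(10 + D + m\right) = 14 + \left(70 + 7 D + 7 m\right) = 84 + 7 D + 7 m$)
$k{\left(R \right)} = 161 + 7 R$ ($k{\left(R \right)} = 84 + 7 \cdot 11 + 7 R = 84 + 77 + 7 R = 161 + 7 R$)
$F = -21644$ ($F = 5 - 21649 = -21644$)
$v{\left(P \right)} = -5 + 5 P$ ($v{\left(P \right)} = \left(-1 + P\right) 5 = -5 + 5 P$)
$\frac{-37488 + \frac{F + v{\left(23 \right)}}{17760 - 23941}}{k{\left(-19 \right)} - 37351} = \frac{-37488 + \frac{-21644 + \left(-5 + 5 \cdot 23\right)}{17760 - 23941}}{\left(161 + 7 \left(-19\right)\right) - 37351} = \frac{-37488 + \frac{-21644 + \left(-5 + 115\right)}{-6181}}{\left(161 - 133\right) - 37351} = \frac{-37488 + \left(-21644 + 110\right) \left(- \frac{1}{6181}\right)}{28 - 37351} = \frac{-37488 - - \frac{21534}{6181}}{-37323} = \left(-37488 + \frac{21534}{6181}\right) \left(- \frac{1}{37323}\right) = \left(- \frac{231691794}{6181}\right) \left(- \frac{1}{37323}\right) = \frac{77230598}{76897821}$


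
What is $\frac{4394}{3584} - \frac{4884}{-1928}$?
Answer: $\frac{1623493}{431872} \approx 3.7592$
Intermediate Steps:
$\frac{4394}{3584} - \frac{4884}{-1928} = 4394 \cdot \frac{1}{3584} - - \frac{1221}{482} = \frac{2197}{1792} + \frac{1221}{482} = \frac{1623493}{431872}$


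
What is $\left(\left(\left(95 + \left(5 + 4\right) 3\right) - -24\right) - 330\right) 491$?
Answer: $-90344$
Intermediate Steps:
$\left(\left(\left(95 + \left(5 + 4\right) 3\right) - -24\right) - 330\right) 491 = \left(\left(\left(95 + 9 \cdot 3\right) + 24\right) - 330\right) 491 = \left(\left(\left(95 + 27\right) + 24\right) - 330\right) 491 = \left(\left(122 + 24\right) - 330\right) 491 = \left(146 - 330\right) 491 = \left(-184\right) 491 = -90344$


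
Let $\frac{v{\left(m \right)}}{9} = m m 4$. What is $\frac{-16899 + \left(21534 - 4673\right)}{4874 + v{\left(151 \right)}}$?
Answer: $- \frac{19}{412855} \approx -4.6021 \cdot 10^{-5}$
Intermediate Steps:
$v{\left(m \right)} = 36 m^{2}$ ($v{\left(m \right)} = 9 m m 4 = 9 m^{2} \cdot 4 = 9 \cdot 4 m^{2} = 36 m^{2}$)
$\frac{-16899 + \left(21534 - 4673\right)}{4874 + v{\left(151 \right)}} = \frac{-16899 + \left(21534 - 4673\right)}{4874 + 36 \cdot 151^{2}} = \frac{-16899 + \left(21534 - 4673\right)}{4874 + 36 \cdot 22801} = \frac{-16899 + 16861}{4874 + 820836} = - \frac{38}{825710} = \left(-38\right) \frac{1}{825710} = - \frac{19}{412855}$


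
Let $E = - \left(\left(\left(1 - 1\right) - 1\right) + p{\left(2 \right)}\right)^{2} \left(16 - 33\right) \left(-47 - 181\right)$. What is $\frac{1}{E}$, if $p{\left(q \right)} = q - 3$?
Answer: $- \frac{1}{15504} \approx -6.4499 \cdot 10^{-5}$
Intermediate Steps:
$p{\left(q \right)} = -3 + q$
$E = -15504$ ($E = - \left(\left(\left(1 - 1\right) - 1\right) + \left(-3 + 2\right)\right)^{2} \left(16 - 33\right) \left(-47 - 181\right) = - \left(\left(0 - 1\right) - 1\right)^{2} \left(\left(-17\right) \left(-228\right)\right) = - \left(-1 - 1\right)^{2} \cdot 3876 = - \left(-2\right)^{2} \cdot 3876 = - 4 \cdot 3876 = \left(-1\right) 15504 = -15504$)
$\frac{1}{E} = \frac{1}{-15504} = - \frac{1}{15504}$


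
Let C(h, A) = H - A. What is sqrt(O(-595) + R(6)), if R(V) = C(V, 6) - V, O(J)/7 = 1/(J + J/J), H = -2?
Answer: I*sqrt(549318)/198 ≈ 3.7432*I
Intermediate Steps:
C(h, A) = -2 - A
O(J) = 7/(1 + J) (O(J) = 7/(J + J/J) = 7/(J + 1) = 7/(1 + J))
R(V) = -8 - V (R(V) = (-2 - 1*6) - V = (-2 - 6) - V = -8 - V)
sqrt(O(-595) + R(6)) = sqrt(7/(1 - 595) + (-8 - 1*6)) = sqrt(7/(-594) + (-8 - 6)) = sqrt(7*(-1/594) - 14) = sqrt(-7/594 - 14) = sqrt(-8323/594) = I*sqrt(549318)/198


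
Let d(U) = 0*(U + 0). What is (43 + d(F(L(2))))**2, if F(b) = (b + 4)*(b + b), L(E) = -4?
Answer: 1849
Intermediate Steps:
F(b) = 2*b*(4 + b) (F(b) = (4 + b)*(2*b) = 2*b*(4 + b))
d(U) = 0 (d(U) = 0*U = 0)
(43 + d(F(L(2))))**2 = (43 + 0)**2 = 43**2 = 1849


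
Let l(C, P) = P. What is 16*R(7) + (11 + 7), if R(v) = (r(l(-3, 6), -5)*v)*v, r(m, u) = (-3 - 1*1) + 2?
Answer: -1550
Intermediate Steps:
r(m, u) = -2 (r(m, u) = (-3 - 1) + 2 = -4 + 2 = -2)
R(v) = -2*v² (R(v) = (-2*v)*v = -2*v²)
16*R(7) + (11 + 7) = 16*(-2*7²) + (11 + 7) = 16*(-2*49) + 18 = 16*(-98) + 18 = -1568 + 18 = -1550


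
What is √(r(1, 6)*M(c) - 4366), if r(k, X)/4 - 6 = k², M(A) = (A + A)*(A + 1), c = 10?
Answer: √1794 ≈ 42.356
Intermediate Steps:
M(A) = 2*A*(1 + A) (M(A) = (2*A)*(1 + A) = 2*A*(1 + A))
r(k, X) = 24 + 4*k²
√(r(1, 6)*M(c) - 4366) = √((24 + 4*1²)*(2*10*(1 + 10)) - 4366) = √((24 + 4*1)*(2*10*11) - 4366) = √((24 + 4)*220 - 4366) = √(28*220 - 4366) = √(6160 - 4366) = √1794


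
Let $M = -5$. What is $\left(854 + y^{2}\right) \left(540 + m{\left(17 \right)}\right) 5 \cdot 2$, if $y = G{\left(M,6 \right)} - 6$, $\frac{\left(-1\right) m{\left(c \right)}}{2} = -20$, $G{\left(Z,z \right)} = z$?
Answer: $4953200$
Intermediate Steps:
$m{\left(c \right)} = 40$ ($m{\left(c \right)} = \left(-2\right) \left(-20\right) = 40$)
$y = 0$ ($y = 6 - 6 = 0$)
$\left(854 + y^{2}\right) \left(540 + m{\left(17 \right)}\right) 5 \cdot 2 = \left(854 + 0^{2}\right) \left(540 + 40\right) 5 \cdot 2 = \left(854 + 0\right) 580 \cdot 10 = 854 \cdot 580 \cdot 10 = 495320 \cdot 10 = 4953200$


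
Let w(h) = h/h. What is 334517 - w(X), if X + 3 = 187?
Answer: 334516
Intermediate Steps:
X = 184 (X = -3 + 187 = 184)
w(h) = 1
334517 - w(X) = 334517 - 1*1 = 334517 - 1 = 334516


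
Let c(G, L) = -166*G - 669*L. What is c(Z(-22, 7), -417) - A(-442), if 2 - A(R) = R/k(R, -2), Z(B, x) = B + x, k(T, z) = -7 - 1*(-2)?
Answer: 1407747/5 ≈ 2.8155e+5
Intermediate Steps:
k(T, z) = -5 (k(T, z) = -7 + 2 = -5)
A(R) = 2 + R/5 (A(R) = 2 - R/(-5) = 2 - R*(-1)/5 = 2 - (-1)*R/5 = 2 + R/5)
c(G, L) = -669*L - 166*G
c(Z(-22, 7), -417) - A(-442) = (-669*(-417) - 166*(-22 + 7)) - (2 + (⅕)*(-442)) = (278973 - 166*(-15)) - (2 - 442/5) = (278973 + 2490) - 1*(-432/5) = 281463 + 432/5 = 1407747/5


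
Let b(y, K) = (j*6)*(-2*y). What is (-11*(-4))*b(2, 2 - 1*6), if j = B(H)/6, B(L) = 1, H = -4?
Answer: -176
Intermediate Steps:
j = ⅙ (j = 1/6 = 1*(⅙) = ⅙ ≈ 0.16667)
b(y, K) = -2*y (b(y, K) = ((⅙)*6)*(-2*y) = 1*(-2*y) = -2*y)
(-11*(-4))*b(2, 2 - 1*6) = (-11*(-4))*(-2*2) = 44*(-4) = -176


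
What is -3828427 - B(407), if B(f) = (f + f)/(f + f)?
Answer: -3828428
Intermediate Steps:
B(f) = 1 (B(f) = (2*f)/((2*f)) = (2*f)*(1/(2*f)) = 1)
-3828427 - B(407) = -3828427 - 1*1 = -3828427 - 1 = -3828428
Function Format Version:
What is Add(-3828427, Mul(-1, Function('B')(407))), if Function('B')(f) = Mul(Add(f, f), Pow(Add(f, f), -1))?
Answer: -3828428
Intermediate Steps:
Function('B')(f) = 1 (Function('B')(f) = Mul(Mul(2, f), Pow(Mul(2, f), -1)) = Mul(Mul(2, f), Mul(Rational(1, 2), Pow(f, -1))) = 1)
Add(-3828427, Mul(-1, Function('B')(407))) = Add(-3828427, Mul(-1, 1)) = Add(-3828427, -1) = -3828428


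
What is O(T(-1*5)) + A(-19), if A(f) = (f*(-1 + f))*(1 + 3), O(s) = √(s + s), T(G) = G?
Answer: 1520 + I*√10 ≈ 1520.0 + 3.1623*I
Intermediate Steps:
O(s) = √2*√s (O(s) = √(2*s) = √2*√s)
A(f) = 4*f*(-1 + f) (A(f) = (f*(-1 + f))*4 = 4*f*(-1 + f))
O(T(-1*5)) + A(-19) = √2*√(-1*5) + 4*(-19)*(-1 - 19) = √2*√(-5) + 4*(-19)*(-20) = √2*(I*√5) + 1520 = I*√10 + 1520 = 1520 + I*√10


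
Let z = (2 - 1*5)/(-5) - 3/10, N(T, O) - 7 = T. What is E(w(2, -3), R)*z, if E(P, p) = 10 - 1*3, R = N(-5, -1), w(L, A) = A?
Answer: 21/10 ≈ 2.1000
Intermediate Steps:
N(T, O) = 7 + T
R = 2 (R = 7 - 5 = 2)
E(P, p) = 7 (E(P, p) = 10 - 3 = 7)
z = 3/10 (z = (2 - 5)*(-⅕) - 3*⅒ = -3*(-⅕) - 3/10 = ⅗ - 3/10 = 3/10 ≈ 0.30000)
E(w(2, -3), R)*z = 7*(3/10) = 21/10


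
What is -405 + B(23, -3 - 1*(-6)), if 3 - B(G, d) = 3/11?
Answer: -4425/11 ≈ -402.27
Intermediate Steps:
B(G, d) = 30/11 (B(G, d) = 3 - 3/11 = 30/11)
-405 + B(23, -3 - 1*(-6)) = -405 + 30/11 = -4425/11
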